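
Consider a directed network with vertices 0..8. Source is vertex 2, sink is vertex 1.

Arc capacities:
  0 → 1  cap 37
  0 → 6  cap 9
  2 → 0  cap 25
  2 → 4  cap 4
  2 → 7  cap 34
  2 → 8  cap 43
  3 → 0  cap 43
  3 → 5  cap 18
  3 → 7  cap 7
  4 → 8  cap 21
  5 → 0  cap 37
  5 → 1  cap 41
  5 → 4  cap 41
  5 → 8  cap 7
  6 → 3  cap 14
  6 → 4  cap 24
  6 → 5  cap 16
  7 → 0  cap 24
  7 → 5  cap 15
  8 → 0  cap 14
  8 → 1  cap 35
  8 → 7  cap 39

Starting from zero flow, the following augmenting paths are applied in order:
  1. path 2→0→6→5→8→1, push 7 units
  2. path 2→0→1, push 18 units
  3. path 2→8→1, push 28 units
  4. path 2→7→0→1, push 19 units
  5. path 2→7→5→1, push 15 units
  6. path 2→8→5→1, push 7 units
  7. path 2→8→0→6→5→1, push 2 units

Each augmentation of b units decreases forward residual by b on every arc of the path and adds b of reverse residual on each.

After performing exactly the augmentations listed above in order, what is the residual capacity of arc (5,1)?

after path 1 (2→0→6→5→8→1, push 7): res(5,1)=41
after path 2 (2→0→1, push 18): res(5,1)=41
after path 3 (2→8→1, push 28): res(5,1)=41
after path 4 (2→7→0→1, push 19): res(5,1)=41
after path 5 (2→7→5→1, push 15): res(5,1)=26
after path 6 (2→8→5→1, push 7): res(5,1)=19
after path 7 (2→8→0→6→5→1, push 2): res(5,1)=17

Residual capacity of (5,1): 17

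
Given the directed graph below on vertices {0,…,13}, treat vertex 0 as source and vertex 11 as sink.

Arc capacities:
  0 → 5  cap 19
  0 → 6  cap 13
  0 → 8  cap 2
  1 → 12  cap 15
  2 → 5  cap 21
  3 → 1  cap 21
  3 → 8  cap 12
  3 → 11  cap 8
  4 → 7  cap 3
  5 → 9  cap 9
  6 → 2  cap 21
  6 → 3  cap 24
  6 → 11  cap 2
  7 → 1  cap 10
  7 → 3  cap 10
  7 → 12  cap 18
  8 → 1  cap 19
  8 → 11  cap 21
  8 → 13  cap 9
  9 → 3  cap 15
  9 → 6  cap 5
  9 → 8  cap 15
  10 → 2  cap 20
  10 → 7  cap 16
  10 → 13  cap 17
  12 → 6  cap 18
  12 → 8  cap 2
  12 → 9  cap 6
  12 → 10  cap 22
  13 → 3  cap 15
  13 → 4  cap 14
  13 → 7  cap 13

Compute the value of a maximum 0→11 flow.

augment #1: 0→6→11 bottleneck 2, total now 2
augment #2: 0→8→11 bottleneck 2, total now 4
augment #3: 0→6→3→11 bottleneck 8, total now 12
augment #4: 0→5→9→8→11 bottleneck 9, total now 21
augment #5: 0→6→3→8→11 bottleneck 3, total now 24

Maximum flow value: 24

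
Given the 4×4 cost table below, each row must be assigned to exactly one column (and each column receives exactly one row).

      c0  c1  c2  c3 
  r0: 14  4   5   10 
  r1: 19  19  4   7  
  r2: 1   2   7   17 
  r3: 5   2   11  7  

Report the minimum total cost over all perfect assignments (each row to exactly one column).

Minimum assignment cost: 15

optimal assignment: row0→col2 (cost 5), row1→col3 (cost 7), row2→col0 (cost 1), row3→col1 (cost 2)
total = 5 + 7 + 1 + 2 = 15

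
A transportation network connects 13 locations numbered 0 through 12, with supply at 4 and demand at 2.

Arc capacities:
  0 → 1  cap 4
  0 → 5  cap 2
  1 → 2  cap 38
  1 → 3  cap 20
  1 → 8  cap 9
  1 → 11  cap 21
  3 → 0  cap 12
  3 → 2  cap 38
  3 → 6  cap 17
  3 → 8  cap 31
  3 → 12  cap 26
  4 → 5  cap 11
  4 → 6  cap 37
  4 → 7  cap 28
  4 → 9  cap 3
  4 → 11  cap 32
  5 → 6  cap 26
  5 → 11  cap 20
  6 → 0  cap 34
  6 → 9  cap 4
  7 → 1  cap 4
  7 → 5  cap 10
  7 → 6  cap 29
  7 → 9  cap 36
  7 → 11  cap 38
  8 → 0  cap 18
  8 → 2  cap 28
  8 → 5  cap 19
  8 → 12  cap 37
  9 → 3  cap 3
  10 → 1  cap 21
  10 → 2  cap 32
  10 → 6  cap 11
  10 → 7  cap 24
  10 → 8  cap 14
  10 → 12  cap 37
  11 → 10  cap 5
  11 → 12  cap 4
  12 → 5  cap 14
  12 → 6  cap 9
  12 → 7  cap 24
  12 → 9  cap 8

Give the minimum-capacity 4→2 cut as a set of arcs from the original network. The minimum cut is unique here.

Min-cut arcs: {(0,1), (7,1), (9,3), (11,10)} (total capacity 16)

augment #1: 4→7→1→2 push 4
augment #2: 4→9→3→2 push 3
augment #3: 4→11→10→2 push 5
augment #4: 4→6→0→1→2 push 4
max flow = 16; residual-reachable set from 4 gives S-side
cut edges (S→T): {(0,1), (7,1), (9,3), (11,10)} total cap 16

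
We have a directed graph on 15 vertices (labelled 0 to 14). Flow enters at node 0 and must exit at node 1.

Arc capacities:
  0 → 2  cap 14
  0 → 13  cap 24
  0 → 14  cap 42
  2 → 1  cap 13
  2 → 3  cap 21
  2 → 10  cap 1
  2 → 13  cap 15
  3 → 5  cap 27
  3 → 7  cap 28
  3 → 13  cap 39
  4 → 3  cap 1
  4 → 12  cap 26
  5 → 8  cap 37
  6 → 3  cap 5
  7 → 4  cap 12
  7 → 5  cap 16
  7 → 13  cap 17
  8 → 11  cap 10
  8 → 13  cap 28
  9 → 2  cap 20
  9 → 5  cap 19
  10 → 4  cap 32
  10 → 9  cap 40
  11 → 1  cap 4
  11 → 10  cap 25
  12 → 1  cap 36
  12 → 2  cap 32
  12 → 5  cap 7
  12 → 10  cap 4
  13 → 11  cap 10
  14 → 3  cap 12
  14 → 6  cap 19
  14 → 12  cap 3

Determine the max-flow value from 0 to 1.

Maximum flow value: 44

augment #1: 0→2→1 bottleneck 13, total now 13
augment #2: 0→13→11→1 bottleneck 4, total now 17
augment #3: 0→14→12→1 bottleneck 3, total now 20
augment #4: 0→2→10→4→12→1 bottleneck 1, total now 21
augment #5: 0→13→11→10→4→12→1 bottleneck 6, total now 27
augment #6: 0→14→3→7→4→12→1 bottleneck 12, total now 39
augment #7: 0→14→6→3→5→8→11→10→4→12→1 bottleneck 5, total now 44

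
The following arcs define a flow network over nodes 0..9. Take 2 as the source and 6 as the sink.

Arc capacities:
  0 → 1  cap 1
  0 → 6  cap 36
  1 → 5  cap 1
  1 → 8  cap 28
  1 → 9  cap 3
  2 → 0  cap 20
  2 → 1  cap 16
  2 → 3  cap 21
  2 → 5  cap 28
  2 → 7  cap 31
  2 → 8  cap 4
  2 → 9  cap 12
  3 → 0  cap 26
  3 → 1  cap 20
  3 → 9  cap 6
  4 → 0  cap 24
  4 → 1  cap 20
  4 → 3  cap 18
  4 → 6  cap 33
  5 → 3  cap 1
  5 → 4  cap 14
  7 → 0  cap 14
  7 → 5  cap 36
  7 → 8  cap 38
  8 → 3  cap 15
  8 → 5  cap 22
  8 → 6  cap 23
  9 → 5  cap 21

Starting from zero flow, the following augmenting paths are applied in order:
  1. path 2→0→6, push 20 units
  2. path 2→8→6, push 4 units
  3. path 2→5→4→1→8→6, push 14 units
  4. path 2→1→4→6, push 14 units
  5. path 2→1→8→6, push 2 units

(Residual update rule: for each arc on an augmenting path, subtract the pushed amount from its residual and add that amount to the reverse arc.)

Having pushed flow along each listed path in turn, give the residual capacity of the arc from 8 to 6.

after path 1 (2→0→6, push 20): res(8,6)=23
after path 2 (2→8→6, push 4): res(8,6)=19
after path 3 (2→5→4→1→8→6, push 14): res(8,6)=5
after path 4 (2→1→4→6, push 14): res(8,6)=5
after path 5 (2→1→8→6, push 2): res(8,6)=3

Residual capacity of (8,6): 3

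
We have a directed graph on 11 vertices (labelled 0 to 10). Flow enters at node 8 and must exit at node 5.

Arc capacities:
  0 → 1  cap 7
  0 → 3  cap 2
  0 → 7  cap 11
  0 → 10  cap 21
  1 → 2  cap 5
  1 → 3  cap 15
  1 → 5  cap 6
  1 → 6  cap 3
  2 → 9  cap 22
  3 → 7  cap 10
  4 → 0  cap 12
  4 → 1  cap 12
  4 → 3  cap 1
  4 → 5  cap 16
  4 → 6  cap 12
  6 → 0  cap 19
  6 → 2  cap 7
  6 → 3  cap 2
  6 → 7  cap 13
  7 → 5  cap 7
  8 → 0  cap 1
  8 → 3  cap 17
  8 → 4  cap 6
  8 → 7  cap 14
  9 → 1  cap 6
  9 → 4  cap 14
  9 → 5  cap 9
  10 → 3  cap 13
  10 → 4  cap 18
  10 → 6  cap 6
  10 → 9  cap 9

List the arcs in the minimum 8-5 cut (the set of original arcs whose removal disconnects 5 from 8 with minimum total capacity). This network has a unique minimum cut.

augment #1: 8→4→5 push 6
augment #2: 8→7→5 push 7
augment #3: 8→0→1→5 push 1
max flow = 14; residual-reachable set from 8 gives S-side
cut edges (S→T): {(7,5), (8,0), (8,4)} total cap 14

Min-cut arcs: {(7,5), (8,0), (8,4)} (total capacity 14)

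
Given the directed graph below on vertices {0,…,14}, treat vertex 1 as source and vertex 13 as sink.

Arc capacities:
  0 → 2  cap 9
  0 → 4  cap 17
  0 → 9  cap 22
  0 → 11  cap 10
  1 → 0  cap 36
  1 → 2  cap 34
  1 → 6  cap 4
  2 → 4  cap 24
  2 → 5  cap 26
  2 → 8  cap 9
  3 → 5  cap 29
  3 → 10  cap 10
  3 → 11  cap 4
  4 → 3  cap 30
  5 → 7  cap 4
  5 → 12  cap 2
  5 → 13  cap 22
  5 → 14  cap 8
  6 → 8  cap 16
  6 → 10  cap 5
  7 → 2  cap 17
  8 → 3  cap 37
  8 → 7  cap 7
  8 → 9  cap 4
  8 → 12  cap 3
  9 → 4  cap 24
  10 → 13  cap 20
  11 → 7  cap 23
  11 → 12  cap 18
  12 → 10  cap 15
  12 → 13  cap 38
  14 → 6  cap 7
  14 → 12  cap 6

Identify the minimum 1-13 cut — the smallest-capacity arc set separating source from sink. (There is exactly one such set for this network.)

augment #1: 1→2→5→13 push 22
augment #2: 1→6→10→13 push 4
augment #3: 1→0→11→12→13 push 10
augment #4: 1→2→5→12→13 push 2
augment #5: 1→2→8→12→13 push 3
augment #6: 1→0→4→3→10→13 push 10
augment #7: 1→2→5→14→12→13 push 2
augment #8: 1→0→4→3→11→12→13 push 4
augment #9: 1→0→4→3→5→14→12→13 push 3
augment #10: 1→2→4→3→5→14→12→13 push 1
augment #11: 1→2→4→3→5→14→6→10→13 push 1
max flow = 62; residual-reachable set from 1 gives S-side
cut edges (S→T): {(0,11), (3,10), (3,11), (5,12), (5,13), (6,10), (8,12), (14,12)} total cap 62

Min-cut arcs: {(0,11), (3,10), (3,11), (5,12), (5,13), (6,10), (8,12), (14,12)} (total capacity 62)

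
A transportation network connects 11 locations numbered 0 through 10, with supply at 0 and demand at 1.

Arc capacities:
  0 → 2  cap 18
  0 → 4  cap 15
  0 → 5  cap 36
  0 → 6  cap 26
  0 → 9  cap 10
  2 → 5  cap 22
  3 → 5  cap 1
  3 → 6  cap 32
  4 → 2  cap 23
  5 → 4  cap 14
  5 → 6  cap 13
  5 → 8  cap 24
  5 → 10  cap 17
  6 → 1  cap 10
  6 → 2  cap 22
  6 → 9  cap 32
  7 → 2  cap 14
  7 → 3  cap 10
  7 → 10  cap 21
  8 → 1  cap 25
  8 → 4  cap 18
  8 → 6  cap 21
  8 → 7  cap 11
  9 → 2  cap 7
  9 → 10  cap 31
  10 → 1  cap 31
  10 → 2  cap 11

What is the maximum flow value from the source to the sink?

augment #1: 0→6→1 bottleneck 10, total now 10
augment #2: 0→5→8→1 bottleneck 24, total now 34
augment #3: 0→5→10→1 bottleneck 12, total now 46
augment #4: 0→9→10→1 bottleneck 10, total now 56
augment #5: 0→2→5→10→1 bottleneck 5, total now 61
augment #6: 0→6→9→10→1 bottleneck 4, total now 65

Maximum flow value: 65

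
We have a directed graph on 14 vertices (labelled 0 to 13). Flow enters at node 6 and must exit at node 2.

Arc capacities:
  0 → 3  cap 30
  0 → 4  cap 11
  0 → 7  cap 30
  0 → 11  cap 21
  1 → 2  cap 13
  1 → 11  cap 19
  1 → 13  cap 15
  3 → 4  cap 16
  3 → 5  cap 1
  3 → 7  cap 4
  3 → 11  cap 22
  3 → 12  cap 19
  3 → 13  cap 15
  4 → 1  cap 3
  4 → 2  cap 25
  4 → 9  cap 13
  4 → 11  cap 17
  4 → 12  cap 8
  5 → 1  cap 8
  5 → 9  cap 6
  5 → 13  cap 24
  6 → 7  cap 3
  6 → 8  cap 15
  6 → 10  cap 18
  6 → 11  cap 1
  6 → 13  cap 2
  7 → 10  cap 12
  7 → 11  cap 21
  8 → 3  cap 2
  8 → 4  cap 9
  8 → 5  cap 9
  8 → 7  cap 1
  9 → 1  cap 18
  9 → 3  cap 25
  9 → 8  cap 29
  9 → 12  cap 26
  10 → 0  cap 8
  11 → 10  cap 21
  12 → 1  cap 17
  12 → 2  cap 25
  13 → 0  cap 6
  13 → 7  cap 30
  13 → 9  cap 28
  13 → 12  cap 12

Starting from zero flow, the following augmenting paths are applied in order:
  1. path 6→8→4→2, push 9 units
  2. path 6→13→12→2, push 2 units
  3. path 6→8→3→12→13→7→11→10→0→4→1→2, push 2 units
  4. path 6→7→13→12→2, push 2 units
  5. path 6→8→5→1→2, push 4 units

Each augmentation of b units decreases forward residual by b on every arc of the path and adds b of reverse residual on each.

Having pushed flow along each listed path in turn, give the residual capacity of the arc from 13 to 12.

after path 1 (6→8→4→2, push 9): res(13,12)=12
after path 2 (6→13→12→2, push 2): res(13,12)=10
after path 3 (6→8→3→12→13→7→11→10→0→4→1→2, push 2): res(13,12)=12
after path 4 (6→7→13→12→2, push 2): res(13,12)=10
after path 5 (6→8→5→1→2, push 4): res(13,12)=10

Residual capacity of (13,12): 10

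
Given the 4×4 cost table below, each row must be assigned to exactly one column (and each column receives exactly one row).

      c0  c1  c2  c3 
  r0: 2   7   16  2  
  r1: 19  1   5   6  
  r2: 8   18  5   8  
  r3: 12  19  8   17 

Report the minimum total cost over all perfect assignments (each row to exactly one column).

one of 2 optimal assignments: row0→col0 (cost 2), row1→col1 (cost 1), row2→col3 (cost 8), row3→col2 (cost 8)
total = 2 + 1 + 8 + 8 = 19

Minimum assignment cost: 19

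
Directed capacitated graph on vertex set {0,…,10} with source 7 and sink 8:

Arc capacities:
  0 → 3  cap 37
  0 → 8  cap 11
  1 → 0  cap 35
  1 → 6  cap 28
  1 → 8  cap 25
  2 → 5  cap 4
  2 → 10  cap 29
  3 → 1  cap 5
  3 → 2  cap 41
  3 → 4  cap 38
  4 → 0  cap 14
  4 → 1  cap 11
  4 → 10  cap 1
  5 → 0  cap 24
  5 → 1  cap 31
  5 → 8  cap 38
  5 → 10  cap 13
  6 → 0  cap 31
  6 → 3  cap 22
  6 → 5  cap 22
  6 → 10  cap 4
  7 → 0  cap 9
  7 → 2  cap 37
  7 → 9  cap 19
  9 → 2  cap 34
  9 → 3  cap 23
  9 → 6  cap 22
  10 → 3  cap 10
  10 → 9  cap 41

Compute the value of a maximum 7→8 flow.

Maximum flow value: 53

augment #1: 7→0→8 bottleneck 9, total now 9
augment #2: 7→2→5→8 bottleneck 4, total now 13
augment #3: 7→9→3→1→8 bottleneck 5, total now 18
augment #4: 7→9→6→0→8 bottleneck 2, total now 20
augment #5: 7→9→6→5→8 bottleneck 12, total now 32
augment #6: 7→2→10→3→4→1→8 bottleneck 10, total now 42
augment #7: 7→2→10→9→6→5→8 bottleneck 8, total now 50
augment #8: 7→2→10→9→3→4→1→8 bottleneck 1, total now 51
augment #9: 7→2→10→9→3→4→0→6→5→8 bottleneck 2, total now 53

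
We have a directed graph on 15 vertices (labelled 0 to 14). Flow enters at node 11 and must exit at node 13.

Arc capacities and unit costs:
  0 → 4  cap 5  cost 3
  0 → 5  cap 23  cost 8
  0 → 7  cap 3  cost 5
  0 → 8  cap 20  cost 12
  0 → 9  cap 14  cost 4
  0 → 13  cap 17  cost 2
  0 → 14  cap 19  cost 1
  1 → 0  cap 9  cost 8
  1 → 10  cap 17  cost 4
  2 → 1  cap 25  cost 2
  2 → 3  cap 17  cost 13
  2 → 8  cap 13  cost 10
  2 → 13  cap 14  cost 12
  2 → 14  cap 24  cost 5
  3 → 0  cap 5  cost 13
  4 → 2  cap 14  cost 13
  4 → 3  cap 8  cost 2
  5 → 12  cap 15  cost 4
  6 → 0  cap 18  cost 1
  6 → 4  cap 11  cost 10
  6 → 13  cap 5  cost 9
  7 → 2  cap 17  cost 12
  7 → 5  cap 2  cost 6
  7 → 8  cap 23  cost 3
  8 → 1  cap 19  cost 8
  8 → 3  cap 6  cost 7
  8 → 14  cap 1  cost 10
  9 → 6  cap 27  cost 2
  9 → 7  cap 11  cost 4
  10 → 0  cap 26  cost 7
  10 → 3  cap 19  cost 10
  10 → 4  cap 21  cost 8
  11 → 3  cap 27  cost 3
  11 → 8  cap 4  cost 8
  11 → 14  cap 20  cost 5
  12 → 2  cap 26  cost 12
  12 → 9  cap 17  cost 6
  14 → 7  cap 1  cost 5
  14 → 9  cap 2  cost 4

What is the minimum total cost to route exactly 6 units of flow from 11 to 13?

shortest-cost path #1: 11→14→9→6→0→13 push 2 @ unit cost 14 (adds 28)
shortest-cost path #2: 11→3→0→13 push 4 @ unit cost 18 (adds 72)
total cost = 100

Minimum cost for 6 units: 100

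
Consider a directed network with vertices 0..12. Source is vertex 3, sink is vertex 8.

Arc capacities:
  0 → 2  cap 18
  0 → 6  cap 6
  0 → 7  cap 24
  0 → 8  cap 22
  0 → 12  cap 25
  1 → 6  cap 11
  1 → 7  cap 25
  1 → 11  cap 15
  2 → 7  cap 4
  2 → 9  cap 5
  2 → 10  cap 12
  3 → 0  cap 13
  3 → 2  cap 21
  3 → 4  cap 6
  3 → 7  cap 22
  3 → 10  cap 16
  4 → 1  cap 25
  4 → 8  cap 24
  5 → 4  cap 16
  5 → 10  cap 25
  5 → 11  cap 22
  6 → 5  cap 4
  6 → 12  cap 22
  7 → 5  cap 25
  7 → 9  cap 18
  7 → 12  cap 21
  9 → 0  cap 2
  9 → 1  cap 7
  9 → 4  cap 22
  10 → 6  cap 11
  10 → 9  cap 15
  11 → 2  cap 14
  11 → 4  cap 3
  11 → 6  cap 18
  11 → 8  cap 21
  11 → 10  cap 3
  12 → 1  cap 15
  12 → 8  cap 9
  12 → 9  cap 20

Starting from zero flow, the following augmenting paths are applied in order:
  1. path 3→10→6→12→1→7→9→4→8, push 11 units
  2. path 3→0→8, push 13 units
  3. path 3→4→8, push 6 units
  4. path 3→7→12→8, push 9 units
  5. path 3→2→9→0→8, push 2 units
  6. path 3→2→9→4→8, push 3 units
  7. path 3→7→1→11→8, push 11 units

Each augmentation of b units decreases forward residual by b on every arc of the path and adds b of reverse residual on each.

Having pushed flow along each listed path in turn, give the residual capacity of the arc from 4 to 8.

after path 1 (3→10→6→12→1→7→9→4→8, push 11): res(4,8)=13
after path 2 (3→0→8, push 13): res(4,8)=13
after path 3 (3→4→8, push 6): res(4,8)=7
after path 4 (3→7→12→8, push 9): res(4,8)=7
after path 5 (3→2→9→0→8, push 2): res(4,8)=7
after path 6 (3→2→9→4→8, push 3): res(4,8)=4
after path 7 (3→7→1→11→8, push 11): res(4,8)=4

Residual capacity of (4,8): 4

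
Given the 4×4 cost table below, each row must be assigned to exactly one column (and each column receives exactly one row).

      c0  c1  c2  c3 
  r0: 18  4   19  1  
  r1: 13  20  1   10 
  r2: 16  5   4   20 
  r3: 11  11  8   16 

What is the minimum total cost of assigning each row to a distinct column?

Minimum assignment cost: 18

optimal assignment: row0→col3 (cost 1), row1→col2 (cost 1), row2→col1 (cost 5), row3→col0 (cost 11)
total = 1 + 1 + 5 + 11 = 18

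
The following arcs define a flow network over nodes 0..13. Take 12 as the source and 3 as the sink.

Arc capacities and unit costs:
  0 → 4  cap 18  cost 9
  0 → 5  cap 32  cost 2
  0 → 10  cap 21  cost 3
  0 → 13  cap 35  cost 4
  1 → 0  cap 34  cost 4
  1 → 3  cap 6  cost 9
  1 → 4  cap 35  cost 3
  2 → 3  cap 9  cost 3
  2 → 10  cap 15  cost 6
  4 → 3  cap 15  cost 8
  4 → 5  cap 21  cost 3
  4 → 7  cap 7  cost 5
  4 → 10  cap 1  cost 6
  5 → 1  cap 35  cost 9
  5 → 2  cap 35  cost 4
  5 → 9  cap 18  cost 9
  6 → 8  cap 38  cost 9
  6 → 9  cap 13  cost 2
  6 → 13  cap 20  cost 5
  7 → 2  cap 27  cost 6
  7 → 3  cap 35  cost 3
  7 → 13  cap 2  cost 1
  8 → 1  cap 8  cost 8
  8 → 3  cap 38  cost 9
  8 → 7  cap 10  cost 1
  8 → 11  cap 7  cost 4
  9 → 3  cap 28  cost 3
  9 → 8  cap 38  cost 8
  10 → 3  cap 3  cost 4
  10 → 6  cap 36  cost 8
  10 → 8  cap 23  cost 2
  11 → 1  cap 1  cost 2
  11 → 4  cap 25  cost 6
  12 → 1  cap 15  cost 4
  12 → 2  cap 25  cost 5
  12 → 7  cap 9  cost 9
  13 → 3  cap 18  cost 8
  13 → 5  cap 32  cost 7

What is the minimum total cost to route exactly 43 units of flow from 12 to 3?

Minimum cost for 43 units: 557

shortest-cost path #1: 12→2→3 push 9 @ unit cost 8 (adds 72)
shortest-cost path #2: 12→7→3 push 9 @ unit cost 12 (adds 108)
shortest-cost path #3: 12→1→3 push 6 @ unit cost 13 (adds 78)
shortest-cost path #4: 12→1→4→3 push 9 @ unit cost 15 (adds 135)
shortest-cost path #5: 12→2→10→3 push 3 @ unit cost 15 (adds 45)
shortest-cost path #6: 12→2→10→8→7→3 push 7 @ unit cost 17 (adds 119)
total cost = 557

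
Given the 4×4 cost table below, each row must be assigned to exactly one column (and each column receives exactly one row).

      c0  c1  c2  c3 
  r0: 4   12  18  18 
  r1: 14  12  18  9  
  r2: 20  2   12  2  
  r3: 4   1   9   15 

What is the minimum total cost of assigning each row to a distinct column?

optimal assignment: row0→col0 (cost 4), row1→col3 (cost 9), row2→col1 (cost 2), row3→col2 (cost 9)
total = 4 + 9 + 2 + 9 = 24

Minimum assignment cost: 24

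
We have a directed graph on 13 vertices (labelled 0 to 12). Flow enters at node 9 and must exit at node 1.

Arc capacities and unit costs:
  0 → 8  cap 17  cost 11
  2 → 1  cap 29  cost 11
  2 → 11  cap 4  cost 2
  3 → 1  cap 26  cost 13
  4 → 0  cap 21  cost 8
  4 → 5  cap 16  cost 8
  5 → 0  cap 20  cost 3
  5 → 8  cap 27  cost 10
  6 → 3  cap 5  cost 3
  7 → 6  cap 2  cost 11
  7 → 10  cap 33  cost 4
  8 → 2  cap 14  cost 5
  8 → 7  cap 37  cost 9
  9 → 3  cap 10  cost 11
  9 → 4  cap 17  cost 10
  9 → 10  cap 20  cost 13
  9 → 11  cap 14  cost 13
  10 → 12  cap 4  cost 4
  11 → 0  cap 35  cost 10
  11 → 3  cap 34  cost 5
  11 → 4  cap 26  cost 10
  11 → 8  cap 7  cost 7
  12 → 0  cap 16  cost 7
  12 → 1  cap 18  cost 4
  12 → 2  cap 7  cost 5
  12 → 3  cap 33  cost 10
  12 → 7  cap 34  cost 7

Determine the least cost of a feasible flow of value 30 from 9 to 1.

shortest-cost path #1: 9→10→12→1 push 4 @ unit cost 21 (adds 84)
shortest-cost path #2: 9→3→1 push 10 @ unit cost 24 (adds 240)
shortest-cost path #3: 9→11→3→1 push 14 @ unit cost 31 (adds 434)
shortest-cost path #4: 9→4→5→8→2→1 push 2 @ unit cost 44 (adds 88)
total cost = 846

Minimum cost for 30 units: 846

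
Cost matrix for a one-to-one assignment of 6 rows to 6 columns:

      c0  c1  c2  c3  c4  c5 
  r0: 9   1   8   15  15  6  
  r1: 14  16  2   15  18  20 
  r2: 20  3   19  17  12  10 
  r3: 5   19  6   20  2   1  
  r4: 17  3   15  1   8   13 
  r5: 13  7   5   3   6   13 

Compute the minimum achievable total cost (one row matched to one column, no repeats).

Minimum assignment cost: 22

optimal assignment: row0→col0 (cost 9), row1→col2 (cost 2), row2→col1 (cost 3), row3→col5 (cost 1), row4→col3 (cost 1), row5→col4 (cost 6)
total = 9 + 2 + 3 + 1 + 1 + 6 = 22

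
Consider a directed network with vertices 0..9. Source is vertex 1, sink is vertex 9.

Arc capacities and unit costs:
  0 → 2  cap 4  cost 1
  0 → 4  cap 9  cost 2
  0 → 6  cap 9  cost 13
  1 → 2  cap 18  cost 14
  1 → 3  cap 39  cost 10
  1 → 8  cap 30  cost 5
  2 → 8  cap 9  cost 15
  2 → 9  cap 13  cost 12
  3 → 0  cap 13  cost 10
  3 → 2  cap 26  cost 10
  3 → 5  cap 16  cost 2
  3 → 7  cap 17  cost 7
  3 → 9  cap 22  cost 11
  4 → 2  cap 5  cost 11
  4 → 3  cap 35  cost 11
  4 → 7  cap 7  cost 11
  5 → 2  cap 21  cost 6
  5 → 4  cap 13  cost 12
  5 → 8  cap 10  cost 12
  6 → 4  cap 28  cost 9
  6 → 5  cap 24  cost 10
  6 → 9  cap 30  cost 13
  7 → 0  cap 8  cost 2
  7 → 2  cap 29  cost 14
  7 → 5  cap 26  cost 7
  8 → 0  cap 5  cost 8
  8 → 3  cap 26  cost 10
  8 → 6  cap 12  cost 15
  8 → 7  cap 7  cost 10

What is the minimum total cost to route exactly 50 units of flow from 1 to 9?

shortest-cost path #1: 1→3→9 push 22 @ unit cost 21 (adds 462)
shortest-cost path #2: 1→2→9 push 13 @ unit cost 26 (adds 338)
shortest-cost path #3: 1→8→6→9 push 12 @ unit cost 33 (adds 396)
shortest-cost path #4: 1→8→0→6→9 push 3 @ unit cost 39 (adds 117)
total cost = 1313

Minimum cost for 50 units: 1313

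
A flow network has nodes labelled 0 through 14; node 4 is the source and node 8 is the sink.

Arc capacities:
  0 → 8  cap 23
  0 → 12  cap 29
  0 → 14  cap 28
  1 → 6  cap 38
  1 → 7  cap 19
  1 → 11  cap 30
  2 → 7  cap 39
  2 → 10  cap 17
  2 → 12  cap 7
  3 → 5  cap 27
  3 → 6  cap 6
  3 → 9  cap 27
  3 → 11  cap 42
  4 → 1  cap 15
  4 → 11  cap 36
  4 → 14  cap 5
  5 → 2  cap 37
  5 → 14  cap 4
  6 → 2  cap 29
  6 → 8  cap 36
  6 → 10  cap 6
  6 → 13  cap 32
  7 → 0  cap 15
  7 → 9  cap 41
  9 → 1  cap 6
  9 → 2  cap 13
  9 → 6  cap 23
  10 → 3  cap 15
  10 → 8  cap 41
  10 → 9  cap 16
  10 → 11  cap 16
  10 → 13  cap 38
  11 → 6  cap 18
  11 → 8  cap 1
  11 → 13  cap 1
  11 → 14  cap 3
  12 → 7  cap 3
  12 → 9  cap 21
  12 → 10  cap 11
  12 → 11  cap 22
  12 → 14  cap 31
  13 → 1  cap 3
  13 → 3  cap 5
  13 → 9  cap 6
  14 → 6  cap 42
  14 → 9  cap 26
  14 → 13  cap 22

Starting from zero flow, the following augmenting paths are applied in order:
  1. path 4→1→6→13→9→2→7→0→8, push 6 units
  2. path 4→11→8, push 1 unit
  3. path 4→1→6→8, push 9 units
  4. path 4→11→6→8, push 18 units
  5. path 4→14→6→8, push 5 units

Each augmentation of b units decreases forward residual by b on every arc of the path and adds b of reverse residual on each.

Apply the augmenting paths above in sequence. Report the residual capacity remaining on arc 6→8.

after path 1 (4→1→6→13→9→2→7→0→8, push 6): res(6,8)=36
after path 2 (4→11→8, push 1): res(6,8)=36
after path 3 (4→1→6→8, push 9): res(6,8)=27
after path 4 (4→11→6→8, push 18): res(6,8)=9
after path 5 (4→14→6→8, push 5): res(6,8)=4

Residual capacity of (6,8): 4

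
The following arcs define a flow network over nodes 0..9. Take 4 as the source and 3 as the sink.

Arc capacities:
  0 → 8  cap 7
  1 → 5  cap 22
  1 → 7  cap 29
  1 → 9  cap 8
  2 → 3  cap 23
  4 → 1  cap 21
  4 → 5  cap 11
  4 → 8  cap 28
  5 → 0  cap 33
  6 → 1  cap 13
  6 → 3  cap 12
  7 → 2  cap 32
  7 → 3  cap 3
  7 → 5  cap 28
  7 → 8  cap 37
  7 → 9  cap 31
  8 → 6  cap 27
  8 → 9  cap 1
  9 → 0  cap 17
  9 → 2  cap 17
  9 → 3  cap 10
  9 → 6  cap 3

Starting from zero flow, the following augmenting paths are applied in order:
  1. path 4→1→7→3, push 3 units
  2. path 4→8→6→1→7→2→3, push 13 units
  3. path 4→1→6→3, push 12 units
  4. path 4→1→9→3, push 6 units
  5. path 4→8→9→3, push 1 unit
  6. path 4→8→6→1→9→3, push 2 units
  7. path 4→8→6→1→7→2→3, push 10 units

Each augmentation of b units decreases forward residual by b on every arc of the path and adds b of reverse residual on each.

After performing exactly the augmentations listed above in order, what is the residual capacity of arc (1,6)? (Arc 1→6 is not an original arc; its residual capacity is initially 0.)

Residual capacity of (1,6): 13

after path 1 (4→1→7→3, push 3): res(1,6)=0
after path 2 (4→8→6→1→7→2→3, push 13): res(1,6)=13
after path 3 (4→1→6→3, push 12): res(1,6)=1
after path 4 (4→1→9→3, push 6): res(1,6)=1
after path 5 (4→8→9→3, push 1): res(1,6)=1
after path 6 (4→8→6→1→9→3, push 2): res(1,6)=3
after path 7 (4→8→6→1→7→2→3, push 10): res(1,6)=13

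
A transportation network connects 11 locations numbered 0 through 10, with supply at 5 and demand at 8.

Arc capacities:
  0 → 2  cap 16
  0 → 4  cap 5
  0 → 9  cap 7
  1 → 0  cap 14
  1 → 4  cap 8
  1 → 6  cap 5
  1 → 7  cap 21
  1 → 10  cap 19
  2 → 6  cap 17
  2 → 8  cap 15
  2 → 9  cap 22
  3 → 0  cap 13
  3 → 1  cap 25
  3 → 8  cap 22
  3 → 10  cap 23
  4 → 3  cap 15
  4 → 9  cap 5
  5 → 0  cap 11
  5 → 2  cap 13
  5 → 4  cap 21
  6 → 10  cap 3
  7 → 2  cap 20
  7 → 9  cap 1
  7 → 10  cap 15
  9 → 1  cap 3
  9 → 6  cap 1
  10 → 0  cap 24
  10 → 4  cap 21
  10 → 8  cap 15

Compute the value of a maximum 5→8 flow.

Maximum flow value: 36

augment #1: 5→2→8 bottleneck 13, total now 13
augment #2: 5→0→2→8 bottleneck 2, total now 15
augment #3: 5→4→3→8 bottleneck 15, total now 30
augment #4: 5→0→2→6→10→8 bottleneck 3, total now 33
augment #5: 5→0→9→1→10→8 bottleneck 3, total now 36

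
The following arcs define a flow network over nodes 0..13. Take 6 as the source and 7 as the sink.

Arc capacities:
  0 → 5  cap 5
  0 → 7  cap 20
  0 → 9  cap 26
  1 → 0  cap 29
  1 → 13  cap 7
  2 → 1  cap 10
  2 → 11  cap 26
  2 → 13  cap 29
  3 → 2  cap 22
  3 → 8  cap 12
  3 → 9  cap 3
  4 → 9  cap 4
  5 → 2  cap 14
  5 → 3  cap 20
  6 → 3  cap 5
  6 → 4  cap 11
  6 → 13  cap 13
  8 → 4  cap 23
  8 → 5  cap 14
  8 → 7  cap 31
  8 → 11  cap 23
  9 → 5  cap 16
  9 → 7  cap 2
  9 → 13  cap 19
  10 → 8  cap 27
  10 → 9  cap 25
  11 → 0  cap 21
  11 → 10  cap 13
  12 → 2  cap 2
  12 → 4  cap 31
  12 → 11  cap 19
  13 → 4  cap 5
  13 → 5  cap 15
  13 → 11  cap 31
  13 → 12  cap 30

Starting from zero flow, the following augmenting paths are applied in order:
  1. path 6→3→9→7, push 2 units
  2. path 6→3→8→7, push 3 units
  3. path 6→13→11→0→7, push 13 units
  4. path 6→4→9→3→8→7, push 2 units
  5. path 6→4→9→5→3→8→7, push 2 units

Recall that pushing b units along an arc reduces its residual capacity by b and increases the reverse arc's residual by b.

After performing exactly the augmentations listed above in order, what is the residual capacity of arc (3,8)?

after path 1 (6→3→9→7, push 2): res(3,8)=12
after path 2 (6→3→8→7, push 3): res(3,8)=9
after path 3 (6→13→11→0→7, push 13): res(3,8)=9
after path 4 (6→4→9→3→8→7, push 2): res(3,8)=7
after path 5 (6→4→9→5→3→8→7, push 2): res(3,8)=5

Residual capacity of (3,8): 5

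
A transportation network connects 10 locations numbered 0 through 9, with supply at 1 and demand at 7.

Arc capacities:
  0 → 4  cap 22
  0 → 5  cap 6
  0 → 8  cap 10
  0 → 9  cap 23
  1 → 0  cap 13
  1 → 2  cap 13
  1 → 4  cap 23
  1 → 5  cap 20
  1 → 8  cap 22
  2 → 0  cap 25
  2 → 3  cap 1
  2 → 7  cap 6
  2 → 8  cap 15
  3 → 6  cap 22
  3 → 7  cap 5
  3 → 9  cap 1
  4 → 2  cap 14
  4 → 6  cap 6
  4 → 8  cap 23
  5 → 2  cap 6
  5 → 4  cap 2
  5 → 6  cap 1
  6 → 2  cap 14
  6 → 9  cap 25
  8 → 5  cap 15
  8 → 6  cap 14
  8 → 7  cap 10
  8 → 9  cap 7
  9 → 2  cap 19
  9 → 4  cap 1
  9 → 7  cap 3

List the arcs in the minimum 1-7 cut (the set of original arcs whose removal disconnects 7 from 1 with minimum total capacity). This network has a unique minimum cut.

augment #1: 1→2→7 push 6
augment #2: 1→8→7 push 10
augment #3: 1→0→9→7 push 3
augment #4: 1→2→3→7 push 1
max flow = 20; residual-reachable set from 1 gives S-side
cut edges (S→T): {(2,3), (2,7), (8,7), (9,7)} total cap 20

Min-cut arcs: {(2,3), (2,7), (8,7), (9,7)} (total capacity 20)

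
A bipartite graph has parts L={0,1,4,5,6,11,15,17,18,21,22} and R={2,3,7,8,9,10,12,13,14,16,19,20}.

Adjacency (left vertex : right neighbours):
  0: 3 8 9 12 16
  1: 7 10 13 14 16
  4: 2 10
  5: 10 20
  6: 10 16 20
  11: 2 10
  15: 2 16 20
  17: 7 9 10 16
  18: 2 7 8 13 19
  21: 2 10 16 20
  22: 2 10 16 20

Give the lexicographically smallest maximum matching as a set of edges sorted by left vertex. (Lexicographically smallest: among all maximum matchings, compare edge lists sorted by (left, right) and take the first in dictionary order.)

Lex-smallest maximum matching: {(0,3), (1,7), (4,2), (5,10), (6,16), (15,20), (17,9), (18,8)}

|M| = 8 (so the lex-smallest maximum matching has 8 edges)
process left vertices in ascending order; for each, take the smallest-labelled available neighbour that still permits 8 edges overall, or leave it unmatched if none does
lex-smallest matching: {0-3, 1-7, 4-2, 5-10, 6-16, 15-20, 17-9, 18-8}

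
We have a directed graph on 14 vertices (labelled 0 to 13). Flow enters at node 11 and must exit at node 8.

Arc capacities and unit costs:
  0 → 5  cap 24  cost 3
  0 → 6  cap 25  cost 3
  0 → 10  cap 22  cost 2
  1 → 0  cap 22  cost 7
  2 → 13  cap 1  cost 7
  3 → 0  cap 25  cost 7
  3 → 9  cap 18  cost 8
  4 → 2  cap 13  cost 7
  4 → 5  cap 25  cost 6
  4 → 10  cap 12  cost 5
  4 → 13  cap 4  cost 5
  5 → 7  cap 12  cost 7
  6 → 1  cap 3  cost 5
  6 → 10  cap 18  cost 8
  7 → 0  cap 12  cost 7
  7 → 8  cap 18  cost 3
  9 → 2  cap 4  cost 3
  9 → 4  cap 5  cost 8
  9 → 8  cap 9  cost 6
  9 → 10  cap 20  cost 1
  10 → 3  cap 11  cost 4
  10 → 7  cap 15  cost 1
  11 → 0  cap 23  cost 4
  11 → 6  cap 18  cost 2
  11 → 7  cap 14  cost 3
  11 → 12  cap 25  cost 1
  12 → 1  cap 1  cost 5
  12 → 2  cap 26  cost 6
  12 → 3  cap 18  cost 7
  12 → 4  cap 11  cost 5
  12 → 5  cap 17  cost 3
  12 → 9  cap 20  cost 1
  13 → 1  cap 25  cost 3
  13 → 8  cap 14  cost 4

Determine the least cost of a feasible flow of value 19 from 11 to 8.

shortest-cost path #1: 11→7→8 push 14 @ unit cost 6 (adds 84)
shortest-cost path #2: 11→12→9→10→7→8 push 4 @ unit cost 7 (adds 28)
shortest-cost path #3: 11→12→9→8 push 1 @ unit cost 8 (adds 8)
total cost = 120

Minimum cost for 19 units: 120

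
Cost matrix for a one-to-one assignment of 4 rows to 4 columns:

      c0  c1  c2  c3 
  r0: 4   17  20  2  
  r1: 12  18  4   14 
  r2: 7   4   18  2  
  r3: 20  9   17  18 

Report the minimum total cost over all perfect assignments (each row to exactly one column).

Minimum assignment cost: 19

optimal assignment: row0→col0 (cost 4), row1→col2 (cost 4), row2→col3 (cost 2), row3→col1 (cost 9)
total = 4 + 4 + 2 + 9 = 19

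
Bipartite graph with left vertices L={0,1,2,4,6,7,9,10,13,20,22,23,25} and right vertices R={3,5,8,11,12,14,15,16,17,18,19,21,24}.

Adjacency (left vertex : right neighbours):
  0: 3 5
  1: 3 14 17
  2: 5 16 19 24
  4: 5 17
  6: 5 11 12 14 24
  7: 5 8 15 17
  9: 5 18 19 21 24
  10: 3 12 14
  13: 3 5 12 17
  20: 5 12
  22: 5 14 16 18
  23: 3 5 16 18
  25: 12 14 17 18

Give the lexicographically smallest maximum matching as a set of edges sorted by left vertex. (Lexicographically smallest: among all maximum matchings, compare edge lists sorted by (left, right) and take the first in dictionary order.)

|M| = 11 (so the lex-smallest maximum matching has 11 edges)
process left vertices in ascending order; for each, take the smallest-labelled available neighbour that still permits 11 edges overall, or leave it unmatched if none does
lex-smallest matching: {0-3, 1-14, 2-19, 4-5, 6-11, 7-8, 9-21, 10-12, 13-17, 22-16, 23-18}

Lex-smallest maximum matching: {(0,3), (1,14), (2,19), (4,5), (6,11), (7,8), (9,21), (10,12), (13,17), (22,16), (23,18)}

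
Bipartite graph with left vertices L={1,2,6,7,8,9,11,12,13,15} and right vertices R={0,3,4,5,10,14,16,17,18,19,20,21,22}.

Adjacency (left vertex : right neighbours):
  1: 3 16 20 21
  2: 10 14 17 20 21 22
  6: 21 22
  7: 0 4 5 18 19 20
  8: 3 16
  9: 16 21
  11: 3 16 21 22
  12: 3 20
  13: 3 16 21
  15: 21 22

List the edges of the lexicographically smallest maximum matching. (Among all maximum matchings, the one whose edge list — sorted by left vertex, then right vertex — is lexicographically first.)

|M| = 7 (so the lex-smallest maximum matching has 7 edges)
process left vertices in ascending order; for each, take the smallest-labelled available neighbour that still permits 7 edges overall, or leave it unmatched if none does
lex-smallest matching: {1-3, 2-10, 6-21, 7-0, 8-16, 11-22, 12-20}

Lex-smallest maximum matching: {(1,3), (2,10), (6,21), (7,0), (8,16), (11,22), (12,20)}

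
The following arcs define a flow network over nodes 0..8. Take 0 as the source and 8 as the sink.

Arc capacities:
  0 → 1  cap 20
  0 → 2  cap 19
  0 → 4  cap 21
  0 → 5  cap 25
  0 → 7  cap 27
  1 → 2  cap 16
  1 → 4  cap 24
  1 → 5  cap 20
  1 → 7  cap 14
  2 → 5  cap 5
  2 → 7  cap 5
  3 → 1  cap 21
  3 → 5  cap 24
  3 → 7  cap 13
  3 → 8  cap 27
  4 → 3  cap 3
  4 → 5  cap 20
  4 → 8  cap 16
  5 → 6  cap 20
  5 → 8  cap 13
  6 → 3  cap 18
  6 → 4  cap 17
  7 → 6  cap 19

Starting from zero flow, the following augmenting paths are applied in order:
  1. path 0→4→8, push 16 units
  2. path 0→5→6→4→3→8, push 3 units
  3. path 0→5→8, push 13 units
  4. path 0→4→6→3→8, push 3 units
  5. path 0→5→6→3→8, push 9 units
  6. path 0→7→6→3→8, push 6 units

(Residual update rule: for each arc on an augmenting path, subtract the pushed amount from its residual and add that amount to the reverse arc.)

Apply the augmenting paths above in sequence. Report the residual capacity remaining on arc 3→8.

Residual capacity of (3,8): 6

after path 1 (0→4→8, push 16): res(3,8)=27
after path 2 (0→5→6→4→3→8, push 3): res(3,8)=24
after path 3 (0→5→8, push 13): res(3,8)=24
after path 4 (0→4→6→3→8, push 3): res(3,8)=21
after path 5 (0→5→6→3→8, push 9): res(3,8)=12
after path 6 (0→7→6→3→8, push 6): res(3,8)=6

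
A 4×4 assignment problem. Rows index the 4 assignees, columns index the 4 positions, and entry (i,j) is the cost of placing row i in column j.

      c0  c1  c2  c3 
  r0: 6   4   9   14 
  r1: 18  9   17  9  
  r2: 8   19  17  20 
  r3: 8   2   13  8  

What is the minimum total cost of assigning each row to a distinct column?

Minimum assignment cost: 28

optimal assignment: row0→col2 (cost 9), row1→col3 (cost 9), row2→col0 (cost 8), row3→col1 (cost 2)
total = 9 + 9 + 8 + 2 = 28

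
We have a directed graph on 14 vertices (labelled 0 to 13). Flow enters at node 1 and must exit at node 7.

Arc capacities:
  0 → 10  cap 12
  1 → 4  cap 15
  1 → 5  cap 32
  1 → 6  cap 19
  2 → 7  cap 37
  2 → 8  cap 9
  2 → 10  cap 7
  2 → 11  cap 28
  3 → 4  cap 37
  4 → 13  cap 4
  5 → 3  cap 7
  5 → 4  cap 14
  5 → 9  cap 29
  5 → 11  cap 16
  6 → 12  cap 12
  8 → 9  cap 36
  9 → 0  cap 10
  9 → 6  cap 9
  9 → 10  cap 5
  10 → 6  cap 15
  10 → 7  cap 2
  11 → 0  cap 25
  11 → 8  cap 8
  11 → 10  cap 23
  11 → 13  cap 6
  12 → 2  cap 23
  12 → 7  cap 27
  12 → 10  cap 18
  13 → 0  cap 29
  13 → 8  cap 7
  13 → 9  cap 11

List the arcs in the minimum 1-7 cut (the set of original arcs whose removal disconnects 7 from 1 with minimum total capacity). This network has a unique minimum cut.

augment #1: 1→6→12→7 push 12
augment #2: 1→5→9→10→7 push 2
max flow = 14; residual-reachable set from 1 gives S-side
cut edges (S→T): {(6,12), (10,7)} total cap 14

Min-cut arcs: {(6,12), (10,7)} (total capacity 14)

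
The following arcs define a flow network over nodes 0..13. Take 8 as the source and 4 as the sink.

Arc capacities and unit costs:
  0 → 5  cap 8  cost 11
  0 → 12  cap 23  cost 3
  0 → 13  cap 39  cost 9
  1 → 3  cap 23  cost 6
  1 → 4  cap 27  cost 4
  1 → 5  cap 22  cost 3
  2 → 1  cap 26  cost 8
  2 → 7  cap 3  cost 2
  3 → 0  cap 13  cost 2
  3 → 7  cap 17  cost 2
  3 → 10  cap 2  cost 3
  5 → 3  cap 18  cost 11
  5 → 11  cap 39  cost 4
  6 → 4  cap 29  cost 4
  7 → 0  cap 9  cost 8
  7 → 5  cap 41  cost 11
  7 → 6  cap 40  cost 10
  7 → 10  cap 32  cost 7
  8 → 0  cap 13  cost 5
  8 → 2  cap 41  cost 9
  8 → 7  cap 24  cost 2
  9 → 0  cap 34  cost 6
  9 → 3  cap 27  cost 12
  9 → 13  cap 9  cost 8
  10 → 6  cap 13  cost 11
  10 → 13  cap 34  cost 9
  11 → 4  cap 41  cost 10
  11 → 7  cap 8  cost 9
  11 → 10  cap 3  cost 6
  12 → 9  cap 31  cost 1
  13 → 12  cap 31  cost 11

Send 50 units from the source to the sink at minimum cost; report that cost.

shortest-cost path #1: 8→7→6→4 push 24 @ unit cost 16 (adds 384)
shortest-cost path #2: 8→2→1→4 push 26 @ unit cost 21 (adds 546)
total cost = 930

Minimum cost for 50 units: 930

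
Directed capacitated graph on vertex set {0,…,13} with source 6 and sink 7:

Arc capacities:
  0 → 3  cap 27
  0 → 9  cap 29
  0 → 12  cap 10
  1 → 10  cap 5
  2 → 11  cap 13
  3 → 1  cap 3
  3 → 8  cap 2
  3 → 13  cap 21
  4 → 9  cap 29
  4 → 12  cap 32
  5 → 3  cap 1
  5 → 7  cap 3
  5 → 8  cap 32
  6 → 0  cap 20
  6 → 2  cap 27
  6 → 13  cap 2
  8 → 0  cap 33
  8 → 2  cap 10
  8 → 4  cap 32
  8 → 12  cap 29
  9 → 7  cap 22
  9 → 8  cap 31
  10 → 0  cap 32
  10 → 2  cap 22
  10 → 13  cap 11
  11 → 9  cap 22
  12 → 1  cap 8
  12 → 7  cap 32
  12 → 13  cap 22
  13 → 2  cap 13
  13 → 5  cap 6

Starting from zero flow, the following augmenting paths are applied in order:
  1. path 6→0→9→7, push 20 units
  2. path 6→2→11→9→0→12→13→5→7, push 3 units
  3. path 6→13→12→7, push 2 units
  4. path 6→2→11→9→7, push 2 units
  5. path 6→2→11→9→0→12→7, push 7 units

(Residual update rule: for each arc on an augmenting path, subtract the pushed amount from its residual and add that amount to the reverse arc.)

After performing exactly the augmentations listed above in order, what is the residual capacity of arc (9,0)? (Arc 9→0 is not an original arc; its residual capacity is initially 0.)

after path 1 (6→0→9→7, push 20): res(9,0)=20
after path 2 (6→2→11→9→0→12→13→5→7, push 3): res(9,0)=17
after path 3 (6→13→12→7, push 2): res(9,0)=17
after path 4 (6→2→11→9→7, push 2): res(9,0)=17
after path 5 (6→2→11→9→0→12→7, push 7): res(9,0)=10

Residual capacity of (9,0): 10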